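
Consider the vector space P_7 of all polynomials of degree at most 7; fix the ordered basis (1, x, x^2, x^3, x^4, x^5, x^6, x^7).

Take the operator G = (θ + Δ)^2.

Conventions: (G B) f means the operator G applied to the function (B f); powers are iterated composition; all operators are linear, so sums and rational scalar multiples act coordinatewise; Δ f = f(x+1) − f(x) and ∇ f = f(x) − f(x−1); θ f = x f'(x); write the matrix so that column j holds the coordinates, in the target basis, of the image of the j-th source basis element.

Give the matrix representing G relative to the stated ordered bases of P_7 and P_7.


the matrix is [[0, 1, 4, 9, 18, 35, 68, 133]; [0, 1, 6, 18, 44, 100, 222, 490]; [0, 0, 4, 15, 48, 130, 330, 819]; [0, 0, 0, 9, 28, 100, 300, 840]; [0, 0, 0, 0, 16, 45, 180, 595]; [0, 0, 0, 0, 0, 25, 66, 294]; [0, 0, 0, 0, 0, 0, 36, 91]; [0, 0, 0, 0, 0, 0, 0, 49]] (rows listed top to bottom)

image of 1: 0
image of x: x + 1
image of x^2: 4x^2 + 6x + 4
image of x^3: 9x^3 + 15x^2 + 18x + 9
image of x^4: 16x^4 + 28x^3 + 48x^2 + 44x + 18
image of x^5: 25x^5 + 45x^4 + 100x^3 + 130x^2 + 100x + 35
image of x^6: 36x^6 + 66x^5 + 180x^4 + 300x^3 + 330x^2 + 222x + 68
image of x^7: 49x^7 + 91x^6 + 294x^5 + 595x^4 + 840x^3 + 819x^2 + 490x + 133
each image's coordinates form column j of the matrix


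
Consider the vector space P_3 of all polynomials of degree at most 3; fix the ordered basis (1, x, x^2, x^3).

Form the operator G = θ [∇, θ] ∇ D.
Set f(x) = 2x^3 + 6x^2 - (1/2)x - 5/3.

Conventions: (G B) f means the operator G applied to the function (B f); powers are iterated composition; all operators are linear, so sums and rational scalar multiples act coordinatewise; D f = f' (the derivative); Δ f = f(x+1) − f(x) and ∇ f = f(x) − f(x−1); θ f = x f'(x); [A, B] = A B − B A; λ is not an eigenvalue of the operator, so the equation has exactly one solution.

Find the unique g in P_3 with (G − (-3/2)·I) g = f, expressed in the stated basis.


the image equals g(x) = (4/3)x^3 + 4x^2 - (1/3)x - 10/9

write g with unknown coordinates in the stated basis and equate coefficients in (G − (-3/2)·I) g = f
solving from the highest basis element down gives g = (4/3)x^3 + 4x^2 - (1/3)x - 10/9
check: G g = 0
so G g − (-3/2)·g = 2x^3 + 6x^2 - (1/2)x - 5/3 = f ✓


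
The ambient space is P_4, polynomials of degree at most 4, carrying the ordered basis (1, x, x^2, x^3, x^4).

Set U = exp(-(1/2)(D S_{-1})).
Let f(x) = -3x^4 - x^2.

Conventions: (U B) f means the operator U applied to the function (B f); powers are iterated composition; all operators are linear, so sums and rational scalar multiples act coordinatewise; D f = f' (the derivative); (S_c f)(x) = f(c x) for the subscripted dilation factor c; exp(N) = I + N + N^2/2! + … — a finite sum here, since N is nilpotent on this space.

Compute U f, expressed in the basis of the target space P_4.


order-1 term: 6x^3 + x
order-2 term: (9/2)x^2 + 1/4
order-3 term: -(3/2)x
order-4 term: -3/16
the series for exp(-(1/2)(D S_{-1})) f terminates at order 4
exp(-(1/2)(D S_{-1})) f = -3x^4 + 6x^3 + (7/2)x^2 - (1/2)x + 1/16

the image equals g(x) = -3x^4 + 6x^3 + (7/2)x^2 - (1/2)x + 1/16


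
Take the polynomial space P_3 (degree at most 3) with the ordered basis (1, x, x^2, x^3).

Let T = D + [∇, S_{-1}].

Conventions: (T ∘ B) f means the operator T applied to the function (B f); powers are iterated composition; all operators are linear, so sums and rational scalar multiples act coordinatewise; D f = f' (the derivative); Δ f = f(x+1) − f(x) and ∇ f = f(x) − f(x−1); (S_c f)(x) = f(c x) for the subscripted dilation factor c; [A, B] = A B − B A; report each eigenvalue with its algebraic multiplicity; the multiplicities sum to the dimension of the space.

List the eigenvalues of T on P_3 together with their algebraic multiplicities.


λ = 0 (multiplicity 4)

image of 1: 0
image of x: -1
image of x^2: 6x
image of x^3: -3x^2 - 2
the matrix is upper triangular; its diagonal is (0, 0, 0, 0)
for a triangular matrix the eigenvalues are the diagonal entries, with algebraic multiplicity their repetition count


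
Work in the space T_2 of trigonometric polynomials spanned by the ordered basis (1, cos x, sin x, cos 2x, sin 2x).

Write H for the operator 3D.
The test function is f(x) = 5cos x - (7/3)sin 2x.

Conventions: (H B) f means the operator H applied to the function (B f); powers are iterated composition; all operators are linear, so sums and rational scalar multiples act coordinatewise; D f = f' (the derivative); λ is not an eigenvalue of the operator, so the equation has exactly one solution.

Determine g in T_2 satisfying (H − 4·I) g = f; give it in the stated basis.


write g with unknown coordinates in the stated basis and equate coefficients in (H − 4·I) g = f
solving from the highest basis element down gives g = -(4/5)cos x + (3/5)sin x + (7/26)cos 2x + (7/39)sin 2x
check: H g = (9/5)cos x + (12/5)sin x + (14/13)cos 2x - (21/13)sin 2x
so H g − 4·g = 5cos x - (7/3)sin 2x = f ✓

g(x) = -(4/5)cos x + (3/5)sin x + (7/26)cos 2x + (7/39)sin 2x


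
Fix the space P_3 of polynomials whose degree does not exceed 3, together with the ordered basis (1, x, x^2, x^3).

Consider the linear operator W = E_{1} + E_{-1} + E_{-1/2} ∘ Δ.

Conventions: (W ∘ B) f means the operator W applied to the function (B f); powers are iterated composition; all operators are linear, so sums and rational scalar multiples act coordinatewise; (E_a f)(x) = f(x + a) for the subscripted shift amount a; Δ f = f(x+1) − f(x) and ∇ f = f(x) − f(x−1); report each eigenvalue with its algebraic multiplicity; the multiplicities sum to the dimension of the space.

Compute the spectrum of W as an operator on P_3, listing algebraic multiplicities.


image of 1: 2
image of x: 2x + 1
image of x^2: 2x^2 + 2x + 2
image of x^3: 2x^3 + 3x^2 + 6x + 1/4
the matrix is upper triangular; its diagonal is (2, 2, 2, 2)
for a triangular matrix the eigenvalues are the diagonal entries, with algebraic multiplicity their repetition count

λ = 2 (multiplicity 4)


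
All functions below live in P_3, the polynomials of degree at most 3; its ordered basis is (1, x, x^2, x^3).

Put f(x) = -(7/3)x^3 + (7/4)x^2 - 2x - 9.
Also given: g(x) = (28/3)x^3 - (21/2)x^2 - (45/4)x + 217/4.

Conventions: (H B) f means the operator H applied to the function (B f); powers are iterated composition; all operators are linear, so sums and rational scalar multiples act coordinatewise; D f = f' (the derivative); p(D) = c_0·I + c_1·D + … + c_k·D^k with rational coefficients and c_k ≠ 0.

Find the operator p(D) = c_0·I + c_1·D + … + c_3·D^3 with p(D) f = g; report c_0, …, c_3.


p(D) = -4·I + (1/2)·D + (3/2)·D^2 − D^3, i.e. c_0 = -4, c_1 = 1/2, c_2 = 3/2, c_3 = -1

D^0 f = -(7/3)x^3 + (7/4)x^2 - 2x - 9
D^1 f = -7x^2 + (7/2)x - 2
D^2 f = -14x + 7/2
D^3 f = -14
matching coefficients of g against c_0 f + c_1 Df + … from the top degree down determines the c_i
solution: c_0 = -4, c_1 = 1/2, c_2 = 3/2, c_3 = -1


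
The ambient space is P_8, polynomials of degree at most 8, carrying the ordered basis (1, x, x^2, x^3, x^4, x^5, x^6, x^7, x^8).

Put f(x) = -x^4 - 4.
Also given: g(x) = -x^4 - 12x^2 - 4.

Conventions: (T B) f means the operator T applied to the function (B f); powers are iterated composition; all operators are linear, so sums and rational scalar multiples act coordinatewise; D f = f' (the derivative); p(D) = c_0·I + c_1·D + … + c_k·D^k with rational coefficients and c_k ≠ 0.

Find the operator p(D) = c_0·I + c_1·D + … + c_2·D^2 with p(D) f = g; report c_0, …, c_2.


D^0 f = -x^4 - 4
D^1 f = -4x^3
D^2 f = -12x^2
matching coefficients of g against c_0 f + c_1 Df + … from the top degree down determines the c_i
solution: c_0 = 1, c_1 = 0, c_2 = 1

p(D) = I + D^2, i.e. c_0 = 1, c_1 = 0, c_2 = 1


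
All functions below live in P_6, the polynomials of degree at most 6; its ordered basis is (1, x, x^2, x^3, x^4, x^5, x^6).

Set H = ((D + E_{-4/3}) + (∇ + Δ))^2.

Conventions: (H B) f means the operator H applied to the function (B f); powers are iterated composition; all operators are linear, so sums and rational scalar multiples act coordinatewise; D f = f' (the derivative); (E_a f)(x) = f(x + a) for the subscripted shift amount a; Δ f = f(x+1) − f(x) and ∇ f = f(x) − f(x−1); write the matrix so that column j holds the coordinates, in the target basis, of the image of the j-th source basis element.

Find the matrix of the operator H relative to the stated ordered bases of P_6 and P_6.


the matrix is [[1, 10/3, 82/9, 460/27, 1648/81, 8524/243, 100792/729]; [0, 1, 20/3, 82/3, 1840/27, 8240/81, 17048/81]; [0, 0, 1, 10, 164/3, 4600/27, 8240/27]; [0, 0, 0, 1, 40/3, 820/9, 9200/27]; [0, 0, 0, 0, 1, 50/3, 410/3]; [0, 0, 0, 0, 0, 1, 20]; [0, 0, 0, 0, 0, 0, 1]] (rows listed top to bottom)

image of 1: 1
image of x: x + 10/3
image of x^2: x^2 + (20/3)x + 82/9
image of x^3: x^3 + 10x^2 + (82/3)x + 460/27
image of x^4: x^4 + (40/3)x^3 + (164/3)x^2 + (1840/27)x + 1648/81
image of x^5: x^5 + (50/3)x^4 + (820/9)x^3 + (4600/27)x^2 + (8240/81)x + 8524/243
image of x^6: x^6 + 20x^5 + (410/3)x^4 + (9200/27)x^3 + (8240/27)x^2 + (17048/81)x + 100792/729
each image's coordinates form column j of the matrix


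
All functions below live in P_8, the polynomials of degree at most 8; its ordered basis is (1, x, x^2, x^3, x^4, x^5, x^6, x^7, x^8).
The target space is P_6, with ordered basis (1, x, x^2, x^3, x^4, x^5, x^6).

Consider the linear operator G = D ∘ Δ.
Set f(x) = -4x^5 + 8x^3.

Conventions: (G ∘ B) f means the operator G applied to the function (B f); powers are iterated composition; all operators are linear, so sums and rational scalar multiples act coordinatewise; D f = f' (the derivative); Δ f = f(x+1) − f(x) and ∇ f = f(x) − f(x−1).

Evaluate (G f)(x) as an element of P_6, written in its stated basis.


the result is g(x) = -80x^3 - 120x^2 - 32x + 4

Δ f = -20x^4 - 40x^3 - 16x^2 + 4x + 4
D Δ f = -80x^3 - 120x^2 - 32x + 4


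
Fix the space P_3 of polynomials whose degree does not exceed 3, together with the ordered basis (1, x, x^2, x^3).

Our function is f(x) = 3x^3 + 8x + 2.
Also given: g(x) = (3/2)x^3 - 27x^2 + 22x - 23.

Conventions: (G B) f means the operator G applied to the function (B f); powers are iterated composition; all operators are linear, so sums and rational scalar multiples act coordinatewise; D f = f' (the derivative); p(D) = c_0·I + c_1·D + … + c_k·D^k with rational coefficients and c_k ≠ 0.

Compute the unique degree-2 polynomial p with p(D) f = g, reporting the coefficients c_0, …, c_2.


c_0 = 1/2, c_1 = -3, c_2 = 1

D^0 f = 3x^3 + 8x + 2
D^1 f = 9x^2 + 8
D^2 f = 18x
matching coefficients of g against c_0 f + c_1 Df + … from the top degree down determines the c_i
solution: c_0 = 1/2, c_1 = -3, c_2 = 1


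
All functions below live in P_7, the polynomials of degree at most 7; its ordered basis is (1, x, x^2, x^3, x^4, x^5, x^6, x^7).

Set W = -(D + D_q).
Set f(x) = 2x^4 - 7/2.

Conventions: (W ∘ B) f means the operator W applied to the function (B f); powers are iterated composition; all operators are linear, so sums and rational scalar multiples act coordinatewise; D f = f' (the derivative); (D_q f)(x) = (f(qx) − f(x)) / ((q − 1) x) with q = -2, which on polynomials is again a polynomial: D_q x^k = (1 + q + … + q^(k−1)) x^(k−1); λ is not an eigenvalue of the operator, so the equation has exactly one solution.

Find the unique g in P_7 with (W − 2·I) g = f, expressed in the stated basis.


write g with unknown coordinates in the stated basis and equate coefficients in (W − 2·I) g = f
solving from the highest basis element down gives g = -x^4 - (1/2)x^3 + (3/2)x^2 - (3/4)x + 5/2
check: W g = -x^3 + 3x^2 - (3/2)x + 3/2
so W g − 2·g = 2x^4 - 7/2 = f ✓

g(x) = -x^4 - (1/2)x^3 + (3/2)x^2 - (3/4)x + 5/2


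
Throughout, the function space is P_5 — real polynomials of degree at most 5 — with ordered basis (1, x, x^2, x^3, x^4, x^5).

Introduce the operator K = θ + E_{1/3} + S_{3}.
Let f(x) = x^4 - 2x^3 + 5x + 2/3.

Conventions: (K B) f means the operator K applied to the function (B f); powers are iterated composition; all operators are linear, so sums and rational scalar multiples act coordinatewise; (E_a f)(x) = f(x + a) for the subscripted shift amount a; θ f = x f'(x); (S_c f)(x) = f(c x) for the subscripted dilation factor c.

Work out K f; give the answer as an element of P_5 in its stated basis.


the image equals g(x) = 86x^4 - (182/3)x^3 - (4/3)x^2 + (661/27)x + 238/81

θ f = 4x^4 - 6x^3 + 5x
E_{1/3} f = x^4 - (2/3)x^3 - (4/3)x^2 + (121/27)x + 184/81
S_{3} f = 81x^4 - 54x^3 + 15x + 2/3
(θ + E_{1/3} + S_{3}) f = 86x^4 - (182/3)x^3 - (4/3)x^2 + (661/27)x + 238/81


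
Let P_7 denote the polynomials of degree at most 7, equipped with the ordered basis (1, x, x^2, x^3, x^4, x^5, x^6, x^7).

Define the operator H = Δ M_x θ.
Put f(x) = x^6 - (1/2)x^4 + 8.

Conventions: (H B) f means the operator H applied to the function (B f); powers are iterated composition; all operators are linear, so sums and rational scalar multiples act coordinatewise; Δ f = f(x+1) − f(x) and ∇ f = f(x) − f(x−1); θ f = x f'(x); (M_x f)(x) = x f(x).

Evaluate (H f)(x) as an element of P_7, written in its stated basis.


θ f = 6x^6 - 2x^4
M_x θ f = 6x^7 - 2x^5
Δ M_x θ f = 42x^6 + 126x^5 + 200x^4 + 190x^3 + 106x^2 + 32x + 4

the image equals g(x) = 42x^6 + 126x^5 + 200x^4 + 190x^3 + 106x^2 + 32x + 4


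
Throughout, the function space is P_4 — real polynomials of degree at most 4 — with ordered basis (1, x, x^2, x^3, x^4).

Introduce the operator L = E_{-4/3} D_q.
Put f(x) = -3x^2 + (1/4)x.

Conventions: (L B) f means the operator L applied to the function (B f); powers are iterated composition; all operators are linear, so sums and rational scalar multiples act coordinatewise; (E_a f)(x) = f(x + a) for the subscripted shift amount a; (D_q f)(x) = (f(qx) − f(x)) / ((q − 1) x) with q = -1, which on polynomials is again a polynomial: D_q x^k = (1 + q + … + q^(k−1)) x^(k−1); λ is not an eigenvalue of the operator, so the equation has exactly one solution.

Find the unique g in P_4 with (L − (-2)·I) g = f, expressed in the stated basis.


g(x) = -(3/2)x^2 + (1/8)x - 1/16

write g with unknown coordinates in the stated basis and equate coefficients in (L − (-2)·I) g = f
solving from the highest basis element down gives g = -(3/2)x^2 + (1/8)x - 1/16
check: L g = 1/8
so L g − (-2)·g = -3x^2 + (1/4)x = f ✓


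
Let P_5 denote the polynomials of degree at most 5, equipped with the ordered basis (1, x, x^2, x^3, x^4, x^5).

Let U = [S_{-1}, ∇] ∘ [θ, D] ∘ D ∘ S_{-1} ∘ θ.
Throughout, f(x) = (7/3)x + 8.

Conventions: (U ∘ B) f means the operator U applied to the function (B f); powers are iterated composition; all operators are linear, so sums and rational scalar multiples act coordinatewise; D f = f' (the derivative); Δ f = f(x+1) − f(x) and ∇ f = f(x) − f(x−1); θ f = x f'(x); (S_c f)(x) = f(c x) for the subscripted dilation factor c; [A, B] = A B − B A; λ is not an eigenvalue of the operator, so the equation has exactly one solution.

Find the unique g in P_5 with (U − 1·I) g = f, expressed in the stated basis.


write g with unknown coordinates in the stated basis and equate coefficients in (U − 1·I) g = f
solving from the highest basis element down gives g = -(7/3)x - 8
check: U g = 0
so U g − 1·g = (7/3)x + 8 = f ✓

the result is g(x) = -(7/3)x - 8


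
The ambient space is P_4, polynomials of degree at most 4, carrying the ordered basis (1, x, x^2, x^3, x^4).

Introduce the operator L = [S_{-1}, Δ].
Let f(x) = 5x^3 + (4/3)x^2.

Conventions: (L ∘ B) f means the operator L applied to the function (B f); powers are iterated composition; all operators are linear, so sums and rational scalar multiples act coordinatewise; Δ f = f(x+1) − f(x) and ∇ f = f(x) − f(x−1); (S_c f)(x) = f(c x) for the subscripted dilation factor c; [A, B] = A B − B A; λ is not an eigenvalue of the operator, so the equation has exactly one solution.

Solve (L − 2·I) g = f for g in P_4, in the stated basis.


write g with unknown coordinates in the stated basis and equate coefficients in (L − 2·I) g = f
solving from the highest basis element down gives g = -(5/2)x^3 - (49/6)x^2 + (49/3)x + 83/6
check: L g = -15x^2 + (98/3)x + 83/3
so L g − 2·g = 5x^3 + (4/3)x^2 = f ✓

the result is g(x) = -(5/2)x^3 - (49/6)x^2 + (49/3)x + 83/6


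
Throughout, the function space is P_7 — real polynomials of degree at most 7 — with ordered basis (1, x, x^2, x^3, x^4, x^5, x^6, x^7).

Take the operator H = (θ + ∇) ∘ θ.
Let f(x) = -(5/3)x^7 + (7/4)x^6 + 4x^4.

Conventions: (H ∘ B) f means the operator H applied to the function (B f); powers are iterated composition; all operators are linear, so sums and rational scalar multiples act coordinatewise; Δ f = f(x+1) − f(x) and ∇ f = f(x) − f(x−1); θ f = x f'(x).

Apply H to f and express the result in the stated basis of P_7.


the result is g(x) = -(245/3)x^7 - (56/3)x^6 + 308x^5 - (3011/6)x^4 + (2047/3)x^3 - (997/2)x^2 + (626/3)x - 229/6

θ f = -(35/3)x^7 + (21/2)x^6 + 16x^4
θ θ f = -(245/3)x^7 + 63x^6 + 64x^4
∇ θ f = -(245/3)x^6 + 308x^5 - (3395/6)x^4 + (2047/3)x^3 - (997/2)x^2 + (626/3)x - 229/6
(θ + ∇) θ f = -(245/3)x^7 - (56/3)x^6 + 308x^5 - (3011/6)x^4 + (2047/3)x^3 - (997/2)x^2 + (626/3)x - 229/6


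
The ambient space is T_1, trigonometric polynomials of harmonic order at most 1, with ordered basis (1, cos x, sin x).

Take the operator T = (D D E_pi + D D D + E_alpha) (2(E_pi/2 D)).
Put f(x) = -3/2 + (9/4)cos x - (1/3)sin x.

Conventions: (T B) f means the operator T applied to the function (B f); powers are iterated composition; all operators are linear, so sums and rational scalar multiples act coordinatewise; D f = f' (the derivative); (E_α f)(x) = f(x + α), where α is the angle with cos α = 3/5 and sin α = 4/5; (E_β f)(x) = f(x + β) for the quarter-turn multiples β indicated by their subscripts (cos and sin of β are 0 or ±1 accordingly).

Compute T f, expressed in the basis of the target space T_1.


g(x) = -(22/3)cos x + (1/6)sin x

D f = -(1/3)cos x - (9/4)sin x
E_pi/2 D f = -(9/4)cos x + (1/3)sin x
(2(E_pi/2 D)) f = -(9/2)cos x + (2/3)sin x
E_pi (2(E_pi/2 D)) f = (9/2)cos x - (2/3)sin x
D E_pi (2(E_pi/2 D)) f = -(2/3)cos x - (9/2)sin x
D D E_pi (2(E_pi/2 D)) f = -(9/2)cos x + (2/3)sin x
D (2(E_pi/2 D)) f = (2/3)cos x + (9/2)sin x
D D (2(E_pi/2 D)) f = (9/2)cos x - (2/3)sin x
D D D (2(E_pi/2 D)) f = -(2/3)cos x - (9/2)sin x
E_alpha (2(E_pi/2 D)) f = -(13/6)cos x + 4sin x
(D D E_pi + D D D + E_alpha) (2(E_pi/2 D)) f = -(22/3)cos x + (1/6)sin x


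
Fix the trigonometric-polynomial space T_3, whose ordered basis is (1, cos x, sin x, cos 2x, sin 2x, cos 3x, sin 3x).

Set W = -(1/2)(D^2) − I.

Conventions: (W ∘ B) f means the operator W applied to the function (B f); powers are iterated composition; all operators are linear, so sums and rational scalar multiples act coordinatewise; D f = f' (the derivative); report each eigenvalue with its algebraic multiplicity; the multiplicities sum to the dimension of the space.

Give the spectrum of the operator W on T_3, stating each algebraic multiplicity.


λ = -1 (multiplicity 1), λ = -1/2 (multiplicity 2), λ = 1 (multiplicity 2), λ = 7/2 (multiplicity 2)

image of 1: -1
image of cos x: -(1/2)cos x
image of sin x: -(1/2)sin x
image of cos 2x: cos 2x
image of sin 2x: sin 2x
image of cos 3x: (7/2)cos 3x
image of sin 3x: (7/2)sin 3x
the matrix is diagonal; its diagonal is (-1, -1/2, -1/2, 1, 1, 7/2, 7/2)
for a triangular matrix the eigenvalues are the diagonal entries, with algebraic multiplicity their repetition count


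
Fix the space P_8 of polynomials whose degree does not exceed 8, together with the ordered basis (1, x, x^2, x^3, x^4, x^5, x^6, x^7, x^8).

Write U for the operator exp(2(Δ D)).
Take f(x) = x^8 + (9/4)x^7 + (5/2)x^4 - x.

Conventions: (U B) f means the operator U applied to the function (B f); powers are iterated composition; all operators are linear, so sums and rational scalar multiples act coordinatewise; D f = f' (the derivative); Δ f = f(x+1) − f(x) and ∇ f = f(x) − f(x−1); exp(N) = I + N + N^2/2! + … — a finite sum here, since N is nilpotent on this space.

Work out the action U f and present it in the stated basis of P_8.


g(x) = x^8 + (9/4)x^7 + 112x^6 + 525x^5 + 4395x^4 + 18410x^3 + (125217/2)x^2 + 129510x + 259123/2

order-1 term: 112x^6 + 525x^5 + (2065/2)x^4 + 1190x^3 + (1737/2)x^2 + 361x + 135/2
order-2 term: 3360x^4 + 17220x^3 + 34860x^2 + 33390x + 12734
order-3 term: 26880x^2 + 95760x + 89880
order-4 term: 26880
the series for exp(2(Δ D)) f terminates at order 4
exp(2(Δ D)) f = x^8 + (9/4)x^7 + 112x^6 + 525x^5 + 4395x^4 + 18410x^3 + (125217/2)x^2 + 129510x + 259123/2


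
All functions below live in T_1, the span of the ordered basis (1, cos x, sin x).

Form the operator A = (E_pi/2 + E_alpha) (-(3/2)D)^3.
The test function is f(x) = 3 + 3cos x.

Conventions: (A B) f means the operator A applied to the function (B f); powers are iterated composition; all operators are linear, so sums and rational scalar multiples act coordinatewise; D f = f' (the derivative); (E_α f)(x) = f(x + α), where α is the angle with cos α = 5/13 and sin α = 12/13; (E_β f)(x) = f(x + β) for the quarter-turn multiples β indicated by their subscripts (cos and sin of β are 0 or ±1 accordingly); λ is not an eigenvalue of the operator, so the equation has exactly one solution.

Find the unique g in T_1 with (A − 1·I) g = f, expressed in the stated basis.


write g with unknown coordinates in the stated basis and equate coefficients in (A − 1·I) g = f
solving from the highest basis element down gives g = -3 - (9348/24041)cos x + (1620/24041)sin x
check: A g = (62775/24041)cos x + (1620/24041)sin x
so A g − 1·g = 3 + 3cos x = f ✓

the result is g(x) = -3 - (9348/24041)cos x + (1620/24041)sin x


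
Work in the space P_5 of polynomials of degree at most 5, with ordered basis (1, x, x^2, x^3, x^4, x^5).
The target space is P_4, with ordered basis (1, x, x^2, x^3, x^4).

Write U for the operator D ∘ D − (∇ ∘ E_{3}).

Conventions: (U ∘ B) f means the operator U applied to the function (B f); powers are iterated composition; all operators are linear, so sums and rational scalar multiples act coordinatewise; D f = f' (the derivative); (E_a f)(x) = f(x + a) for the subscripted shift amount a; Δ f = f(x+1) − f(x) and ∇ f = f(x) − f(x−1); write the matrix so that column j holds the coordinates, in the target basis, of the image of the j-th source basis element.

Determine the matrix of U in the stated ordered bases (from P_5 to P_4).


image of 1: 0
image of x: -1
image of x^2: -2x - 3
image of x^3: -3x^2 - 9x - 19
image of x^4: -4x^3 - 18x^2 - 76x - 65
image of x^5: -5x^4 - 30x^3 - 190x^2 - 325x - 211
each image's coordinates form column j of the matrix

the matrix is [[0, -1, -3, -19, -65, -211]; [0, 0, -2, -9, -76, -325]; [0, 0, 0, -3, -18, -190]; [0, 0, 0, 0, -4, -30]; [0, 0, 0, 0, 0, -5]] (rows listed top to bottom)


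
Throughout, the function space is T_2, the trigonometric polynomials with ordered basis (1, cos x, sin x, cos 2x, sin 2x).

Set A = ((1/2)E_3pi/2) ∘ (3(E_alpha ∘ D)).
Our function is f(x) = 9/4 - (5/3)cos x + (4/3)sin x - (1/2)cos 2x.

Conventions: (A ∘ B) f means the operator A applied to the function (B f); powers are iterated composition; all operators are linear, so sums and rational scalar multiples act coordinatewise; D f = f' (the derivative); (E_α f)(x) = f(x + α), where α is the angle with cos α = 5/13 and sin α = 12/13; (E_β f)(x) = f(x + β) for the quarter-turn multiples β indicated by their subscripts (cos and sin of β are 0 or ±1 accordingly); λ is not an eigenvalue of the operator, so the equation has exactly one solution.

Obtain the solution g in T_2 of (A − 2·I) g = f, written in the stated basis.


write g with unknown coordinates in the stated basis and equate coefficients in (A − 2·I) g = f
solving from the highest basis element down gives g = -9/8 + (2/15)cos x - (16/15)sin x - (11/757)cos 2x - (357/1514)sin 2x
check: A g = -(7/5)cos x - (4/5)sin x - (801/1514)cos 2x - (357/757)sin 2x
so A g − 2·g = 9/4 - (5/3)cos x + (4/3)sin x - (1/2)cos 2x = f ✓

g(x) = -9/8 + (2/15)cos x - (16/15)sin x - (11/757)cos 2x - (357/1514)sin 2x


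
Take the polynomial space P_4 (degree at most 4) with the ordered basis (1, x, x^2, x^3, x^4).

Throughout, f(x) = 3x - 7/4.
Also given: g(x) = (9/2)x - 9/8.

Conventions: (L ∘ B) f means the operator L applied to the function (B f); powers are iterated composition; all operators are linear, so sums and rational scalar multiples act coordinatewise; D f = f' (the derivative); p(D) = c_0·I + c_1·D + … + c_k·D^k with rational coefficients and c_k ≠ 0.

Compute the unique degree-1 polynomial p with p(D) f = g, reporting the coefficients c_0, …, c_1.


D^0 f = 3x - 7/4
D^1 f = 3
matching coefficients of g against c_0 f + c_1 Df + … from the top degree down determines the c_i
solution: c_0 = 3/2, c_1 = 1/2

c_0 = 3/2, c_1 = 1/2


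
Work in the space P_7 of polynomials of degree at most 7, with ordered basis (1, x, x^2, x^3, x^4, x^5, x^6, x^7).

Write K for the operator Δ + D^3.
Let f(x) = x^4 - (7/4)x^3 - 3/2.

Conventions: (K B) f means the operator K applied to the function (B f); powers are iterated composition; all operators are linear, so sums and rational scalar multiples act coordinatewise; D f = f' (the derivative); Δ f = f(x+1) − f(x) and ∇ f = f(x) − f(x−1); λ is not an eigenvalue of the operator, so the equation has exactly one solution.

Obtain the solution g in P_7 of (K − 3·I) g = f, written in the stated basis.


the result is g(x) = -(1/3)x^4 + (5/36)x^3 - (19/36)x^2 - (359/108)x - 185/324

write g with unknown coordinates in the stated basis and equate coefficients in (K − 3·I) g = f
solving from the highest basis element down gives g = -(1/3)x^4 + (5/36)x^3 - (19/36)x^2 - (359/108)x - 185/324
check: K g = -(4/3)x^3 - (19/12)x^2 - (359/36)x - 347/108
so K g − 3·g = x^4 - (7/4)x^3 - 3/2 = f ✓


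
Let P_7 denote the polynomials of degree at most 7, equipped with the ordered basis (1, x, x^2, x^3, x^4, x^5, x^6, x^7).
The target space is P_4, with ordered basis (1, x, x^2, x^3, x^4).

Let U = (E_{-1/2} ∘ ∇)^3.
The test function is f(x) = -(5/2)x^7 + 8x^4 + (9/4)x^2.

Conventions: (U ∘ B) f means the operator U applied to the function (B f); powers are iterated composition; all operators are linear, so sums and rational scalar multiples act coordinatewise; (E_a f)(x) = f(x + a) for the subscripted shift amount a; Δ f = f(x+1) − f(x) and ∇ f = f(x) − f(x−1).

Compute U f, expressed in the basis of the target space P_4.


∇ f = -(35/2)x^6 + (105/2)x^5 - (175/2)x^4 + (239/2)x^3 - (201/2)x^2 + 54x - 51/4
E_{-1/2} ∇ f = -(35/2)x^6 + 105x^5 - (2275/8)x^4 + (939/2)x^3 - (15777/32)x^2 + (4921/16)x - 11161/128
∇ (E_{-1/2} ∘ ∇) f = -105x^5 + (1575/2)x^4 - (5075/2)x^3 + (17709/4)x^2 - (66593/16)x + 53663/32
E_{-1/2} ∇ (E_{-1/2} ∘ ∇) f = -105x^5 + 1050x^4 - 4375x^3 + 9546x^2 - 10919x + 10469/2
∇ (E_{-1/2} ∘ ∇) (E_{-1/2} ∘ ∇) f = -525x^4 + 5250x^3 - 20475x^2 + 36942x - 25995
E_{-1/2} ∇ (E_{-1/2} ∘ ∇) (E_{-1/2} ∘ ∇) f = -525x^4 + 6300x^3 - (58275/2)x^2 + 61617x - 804381/16

g(x) = -525x^4 + 6300x^3 - (58275/2)x^2 + 61617x - 804381/16


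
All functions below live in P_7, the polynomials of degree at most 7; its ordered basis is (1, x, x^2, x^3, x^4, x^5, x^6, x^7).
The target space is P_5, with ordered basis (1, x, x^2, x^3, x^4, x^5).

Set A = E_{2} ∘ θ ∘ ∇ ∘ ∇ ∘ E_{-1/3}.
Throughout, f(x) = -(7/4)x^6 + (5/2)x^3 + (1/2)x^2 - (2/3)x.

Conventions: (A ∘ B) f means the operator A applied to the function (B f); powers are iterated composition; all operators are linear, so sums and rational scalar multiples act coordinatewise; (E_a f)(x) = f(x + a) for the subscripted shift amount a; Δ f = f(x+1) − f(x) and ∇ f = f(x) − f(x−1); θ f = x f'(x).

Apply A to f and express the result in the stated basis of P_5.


the result is g(x) = -210x^4 - 840x^3 - 1225x^2 - (7985/9)x - 2110/9

E_{-1/3} f = -(7/4)x^6 + (7/2)x^5 - (35/12)x^4 + (205/54)x^3 - (251/108)x^2 - (10/81)x + 533/2916
∇ E_{-1/3} f = -(21/2)x^5 + (175/4)x^4 - (245/3)x^3 + (3245/36)x^2 - (1504/27)x + 4589/324
∇ (∇ ∘ E_{-1/3}) f = -(105/2)x^4 + 280x^3 - (1225/2)x^2 + (5875/9)x - 15215/54
θ ∇ (∇ ∘ E_{-1/3}) f = -210x^4 + 840x^3 - 1225x^2 + (5875/9)x
E_{2} θ ∇ (∇ ∘ E_{-1/3}) f = -210x^4 - 840x^3 - 1225x^2 - (7985/9)x - 2110/9


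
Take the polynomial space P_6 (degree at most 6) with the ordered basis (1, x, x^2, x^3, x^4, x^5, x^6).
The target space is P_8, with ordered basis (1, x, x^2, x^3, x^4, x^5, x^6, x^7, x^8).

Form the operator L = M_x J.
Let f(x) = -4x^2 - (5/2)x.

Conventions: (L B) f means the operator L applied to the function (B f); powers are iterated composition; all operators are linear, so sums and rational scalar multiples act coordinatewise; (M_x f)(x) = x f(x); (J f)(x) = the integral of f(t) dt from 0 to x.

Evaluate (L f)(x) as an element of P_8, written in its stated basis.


J f = -(4/3)x^3 - (5/4)x^2
M_x J f = -(4/3)x^4 - (5/4)x^3

g(x) = -(4/3)x^4 - (5/4)x^3


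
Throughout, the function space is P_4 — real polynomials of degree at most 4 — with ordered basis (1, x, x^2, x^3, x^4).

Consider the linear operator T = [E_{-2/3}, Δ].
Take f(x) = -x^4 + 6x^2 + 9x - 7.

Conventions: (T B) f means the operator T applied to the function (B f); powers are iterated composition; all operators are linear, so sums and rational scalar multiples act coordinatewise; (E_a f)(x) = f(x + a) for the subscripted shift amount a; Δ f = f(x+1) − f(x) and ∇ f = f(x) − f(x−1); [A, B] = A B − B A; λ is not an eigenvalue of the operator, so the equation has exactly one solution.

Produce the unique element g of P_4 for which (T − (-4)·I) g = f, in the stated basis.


write g with unknown coordinates in the stated basis and equate coefficients in (T − (-4)·I) g = f
solving from the highest basis element down gives g = -(1/4)x^4 + (3/2)x^2 + (9/4)x - 7/4
check: T g = 0
so T g − (-4)·g = -x^4 + 6x^2 + 9x - 7 = f ✓

g(x) = -(1/4)x^4 + (3/2)x^2 + (9/4)x - 7/4


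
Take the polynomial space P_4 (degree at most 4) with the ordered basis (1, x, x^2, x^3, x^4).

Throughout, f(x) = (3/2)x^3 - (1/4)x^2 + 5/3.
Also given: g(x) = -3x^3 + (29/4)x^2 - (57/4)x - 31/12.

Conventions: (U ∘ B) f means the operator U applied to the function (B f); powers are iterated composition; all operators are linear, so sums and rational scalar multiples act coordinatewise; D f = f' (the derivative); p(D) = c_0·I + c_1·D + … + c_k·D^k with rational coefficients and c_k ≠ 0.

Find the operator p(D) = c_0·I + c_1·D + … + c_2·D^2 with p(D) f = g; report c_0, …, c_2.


c_0 = -2, c_1 = 3/2, c_2 = -3/2

D^0 f = (3/2)x^3 - (1/4)x^2 + 5/3
D^1 f = (9/2)x^2 - (1/2)x
D^2 f = 9x - 1/2
matching coefficients of g against c_0 f + c_1 Df + … from the top degree down determines the c_i
solution: c_0 = -2, c_1 = 3/2, c_2 = -3/2


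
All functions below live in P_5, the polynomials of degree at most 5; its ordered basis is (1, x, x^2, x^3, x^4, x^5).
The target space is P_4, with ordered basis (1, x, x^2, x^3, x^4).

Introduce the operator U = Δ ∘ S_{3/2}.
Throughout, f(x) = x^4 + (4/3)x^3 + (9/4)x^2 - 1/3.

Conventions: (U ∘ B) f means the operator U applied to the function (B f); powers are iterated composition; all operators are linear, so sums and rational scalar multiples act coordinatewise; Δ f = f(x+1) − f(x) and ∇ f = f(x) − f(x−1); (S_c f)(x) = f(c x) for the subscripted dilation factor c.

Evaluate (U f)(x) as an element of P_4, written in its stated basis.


S_{3/2} f = (81/16)x^4 + (9/2)x^3 + (81/16)x^2 - 1/3
Δ S_{3/2} f = (81/4)x^3 + (351/8)x^2 + (351/8)x + 117/8

g(x) = (81/4)x^3 + (351/8)x^2 + (351/8)x + 117/8


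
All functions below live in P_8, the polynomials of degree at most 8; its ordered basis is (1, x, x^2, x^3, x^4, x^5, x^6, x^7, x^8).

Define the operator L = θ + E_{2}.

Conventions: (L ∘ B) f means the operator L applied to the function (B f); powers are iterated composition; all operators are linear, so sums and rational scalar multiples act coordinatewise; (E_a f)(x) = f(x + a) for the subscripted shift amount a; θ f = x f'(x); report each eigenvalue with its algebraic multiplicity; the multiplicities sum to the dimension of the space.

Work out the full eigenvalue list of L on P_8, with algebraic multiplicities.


image of 1: 1
image of x: 2x + 2
image of x^2: 3x^2 + 4x + 4
image of x^3: 4x^3 + 6x^2 + 12x + 8
image of x^4: 5x^4 + 8x^3 + 24x^2 + 32x + 16
image of x^5: 6x^5 + 10x^4 + 40x^3 + 80x^2 + 80x + 32
image of x^6: 7x^6 + 12x^5 + 60x^4 + 160x^3 + 240x^2 + 192x + 64
image of x^7: 8x^7 + 14x^6 + 84x^5 + 280x^4 + 560x^3 + 672x^2 + 448x + 128
image of x^8: 9x^8 + 16x^7 + 112x^6 + 448x^5 + 1120x^4 + 1792x^3 + 1792x^2 + 1024x + 256
the matrix is upper triangular; its diagonal is (1, 2, 3, 4, 5, 6, 7, 8, 9)
for a triangular matrix the eigenvalues are the diagonal entries, with algebraic multiplicity their repetition count

λ = 1 (multiplicity 1), λ = 2 (multiplicity 1), λ = 3 (multiplicity 1), λ = 4 (multiplicity 1), λ = 5 (multiplicity 1), λ = 6 (multiplicity 1), λ = 7 (multiplicity 1), λ = 8 (multiplicity 1), λ = 9 (multiplicity 1)


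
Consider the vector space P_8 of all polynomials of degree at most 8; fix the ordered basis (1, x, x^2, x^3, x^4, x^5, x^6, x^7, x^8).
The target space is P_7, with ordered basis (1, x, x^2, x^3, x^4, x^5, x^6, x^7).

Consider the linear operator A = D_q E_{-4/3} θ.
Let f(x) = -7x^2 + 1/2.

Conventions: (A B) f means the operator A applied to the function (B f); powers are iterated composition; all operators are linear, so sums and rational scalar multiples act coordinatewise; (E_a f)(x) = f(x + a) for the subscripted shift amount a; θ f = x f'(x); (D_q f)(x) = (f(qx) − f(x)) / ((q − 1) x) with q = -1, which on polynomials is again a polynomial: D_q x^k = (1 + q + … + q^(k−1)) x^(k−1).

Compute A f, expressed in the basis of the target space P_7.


θ f = -14x^2
E_{-4/3} θ f = -14x^2 + (112/3)x - 224/9
D_q E_{-4/3} θ f = 112/3

the result is g(x) = 112/3


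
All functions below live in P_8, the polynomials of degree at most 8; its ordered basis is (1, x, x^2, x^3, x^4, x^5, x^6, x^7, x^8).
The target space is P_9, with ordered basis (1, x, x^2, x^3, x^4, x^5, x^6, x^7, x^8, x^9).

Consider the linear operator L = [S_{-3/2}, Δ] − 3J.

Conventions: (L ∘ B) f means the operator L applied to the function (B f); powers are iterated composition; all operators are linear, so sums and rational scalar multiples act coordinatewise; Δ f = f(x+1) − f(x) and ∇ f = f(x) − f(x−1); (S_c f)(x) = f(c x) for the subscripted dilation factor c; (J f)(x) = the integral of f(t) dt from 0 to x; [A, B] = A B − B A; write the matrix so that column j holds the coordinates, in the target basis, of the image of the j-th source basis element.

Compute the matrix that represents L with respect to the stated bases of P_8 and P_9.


image of 1: -3x
image of x: -(3/2)x^2 + 5/2
image of x^2: -x^3 - (15/2)x - 5/4
image of x^3: -(3/4)x^4 + (135/8)x^2 + (45/8)x + 35/8
image of x^4: -(3/5)x^5 - (135/4)x^3 - (135/8)x^2 - (105/4)x - 65/16
image of x^5: -(1/2)x^6 + (2025/32)x^4 + (675/16)x^3 + (1575/16)x^2 + (975/32)x + 275/32
image of x^6: -(3/7)x^7 - (3645/32)x^5 - (6075/64)x^4 - (4725/16)x^3 - (8775/64)x^2 - (2475/32)x - 665/64
image of x^7: -(3/8)x^8 + (25515/128)x^6 + (25515/128)x^5 + (99225/128)x^4 + (61425/128)x^3 + (51975/128)x^2 + (13965/128)x + 2315/128
image of x^8: -(1/3)x^9 - (10935/32)x^7 - (25515/64)x^6 - (59535/32)x^5 - (184275/128)x^4 - (51975/32)x^3 - (41895/64)x^2 - (6945/32)x - 6305/256
each image's coordinates form column j of the matrix

the matrix is [[0, 5/2, -5/4, 35/8, -65/16, 275/32, -665/64, 2315/128, -6305/256]; [-3, 0, -15/2, 45/8, -105/4, 975/32, -2475/32, 13965/128, -6945/32]; [0, -3/2, 0, 135/8, -135/8, 1575/16, -8775/64, 51975/128, -41895/64]; [0, 0, -1, 0, -135/4, 675/16, -4725/16, 61425/128, -51975/32]; [0, 0, 0, -3/4, 0, 2025/32, -6075/64, 99225/128, -184275/128]; [0, 0, 0, 0, -3/5, 0, -3645/32, 25515/128, -59535/32]; [0, 0, 0, 0, 0, -1/2, 0, 25515/128, -25515/64]; [0, 0, 0, 0, 0, 0, -3/7, 0, -10935/32]; [0, 0, 0, 0, 0, 0, 0, -3/8, 0]; [0, 0, 0, 0, 0, 0, 0, 0, -1/3]] (rows listed top to bottom)


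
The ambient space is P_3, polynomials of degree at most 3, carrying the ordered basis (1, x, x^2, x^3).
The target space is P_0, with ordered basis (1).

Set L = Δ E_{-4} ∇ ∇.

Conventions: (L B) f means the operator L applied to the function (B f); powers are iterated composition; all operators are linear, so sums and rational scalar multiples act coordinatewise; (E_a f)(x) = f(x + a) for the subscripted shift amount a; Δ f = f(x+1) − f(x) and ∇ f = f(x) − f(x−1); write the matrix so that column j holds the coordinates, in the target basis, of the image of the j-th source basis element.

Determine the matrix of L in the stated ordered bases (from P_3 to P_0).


image of 1: 0
image of x: 0
image of x^2: 0
image of x^3: 6
each image's coordinates form column j of the matrix

the matrix is [[0, 0, 0, 6]] (rows listed top to bottom)


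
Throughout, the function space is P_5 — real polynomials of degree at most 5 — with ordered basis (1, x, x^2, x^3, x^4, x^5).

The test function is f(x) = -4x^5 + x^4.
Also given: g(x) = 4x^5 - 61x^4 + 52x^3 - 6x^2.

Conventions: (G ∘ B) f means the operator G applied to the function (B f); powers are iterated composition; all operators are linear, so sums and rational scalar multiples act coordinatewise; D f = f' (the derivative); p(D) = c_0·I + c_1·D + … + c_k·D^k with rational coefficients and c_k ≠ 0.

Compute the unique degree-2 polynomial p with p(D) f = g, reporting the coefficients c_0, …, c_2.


D^0 f = -4x^5 + x^4
D^1 f = -20x^4 + 4x^3
D^2 f = -80x^3 + 12x^2
matching coefficients of g against c_0 f + c_1 Df + … from the top degree down determines the c_i
solution: c_0 = -1, c_1 = 3, c_2 = -1/2

c_0 = -1, c_1 = 3, c_2 = -1/2


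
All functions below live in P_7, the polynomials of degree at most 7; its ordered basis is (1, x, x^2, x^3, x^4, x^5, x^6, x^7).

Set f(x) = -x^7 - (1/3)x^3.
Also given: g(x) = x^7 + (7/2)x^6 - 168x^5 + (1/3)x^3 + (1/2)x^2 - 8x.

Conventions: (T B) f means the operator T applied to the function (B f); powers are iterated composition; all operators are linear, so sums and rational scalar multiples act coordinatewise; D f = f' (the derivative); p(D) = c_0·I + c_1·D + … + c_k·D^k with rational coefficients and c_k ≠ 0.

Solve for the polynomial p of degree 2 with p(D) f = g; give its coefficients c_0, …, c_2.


p(D) = -I − (1/2)·D + 4·D^2, i.e. c_0 = -1, c_1 = -1/2, c_2 = 4

D^0 f = -x^7 - (1/3)x^3
D^1 f = -7x^6 - x^2
D^2 f = -42x^5 - 2x
matching coefficients of g against c_0 f + c_1 Df + … from the top degree down determines the c_i
solution: c_0 = -1, c_1 = -1/2, c_2 = 4


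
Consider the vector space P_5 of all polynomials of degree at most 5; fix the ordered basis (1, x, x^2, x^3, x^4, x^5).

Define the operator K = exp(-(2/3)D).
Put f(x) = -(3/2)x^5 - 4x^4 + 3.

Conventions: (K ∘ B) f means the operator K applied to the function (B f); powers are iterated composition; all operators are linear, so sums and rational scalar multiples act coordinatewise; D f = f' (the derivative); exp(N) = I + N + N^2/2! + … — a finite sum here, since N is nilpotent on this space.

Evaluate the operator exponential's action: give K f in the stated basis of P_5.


order-1 term: 5x^4 + (32/3)x^3
order-2 term: -(20/3)x^3 - (32/3)x^2
order-3 term: (40/9)x^2 + (128/27)x
order-4 term: -(40/27)x - 64/81
order-5 term: 16/81
the series for exp(-(2/3)D) f terminates at order 5
exp(-(2/3)D) f = -(3/2)x^5 + x^4 + 4x^3 - (56/9)x^2 + (88/27)x + 65/27

g(x) = -(3/2)x^5 + x^4 + 4x^3 - (56/9)x^2 + (88/27)x + 65/27


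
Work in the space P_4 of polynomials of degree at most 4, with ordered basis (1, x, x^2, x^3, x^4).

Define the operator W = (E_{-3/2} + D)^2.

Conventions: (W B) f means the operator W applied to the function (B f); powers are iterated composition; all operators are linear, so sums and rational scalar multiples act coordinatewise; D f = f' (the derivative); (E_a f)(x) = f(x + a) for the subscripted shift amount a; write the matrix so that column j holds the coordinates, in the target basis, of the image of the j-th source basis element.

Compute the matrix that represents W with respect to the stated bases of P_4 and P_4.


the matrix is [[1, -1, 5, -27/2, 54]; [0, 1, -2, 15, -54]; [0, 0, 1, -3, 30]; [0, 0, 0, 1, -4]; [0, 0, 0, 0, 1]] (rows listed top to bottom)

image of 1: 1
image of x: x - 1
image of x^2: x^2 - 2x + 5
image of x^3: x^3 - 3x^2 + 15x - 27/2
image of x^4: x^4 - 4x^3 + 30x^2 - 54x + 54
each image's coordinates form column j of the matrix
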